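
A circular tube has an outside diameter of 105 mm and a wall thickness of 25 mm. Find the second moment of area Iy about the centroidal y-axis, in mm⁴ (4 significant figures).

Iy ≈ 5.517 × 10⁶ mm⁴

Decompose the section into non-overlapping parts with the origin at the bottom-left of its bounding rectangle.
Outer circle: ⌀105, A = 8659.01 mm², x = 52.5 mm, Ī = 5 966 602 mm⁴.
Bore (subtracted): ⌀55, A = 2375.83 mm², x = 52.5 mm, Ī = 449 180 mm⁴.
By symmetry the centroid is at mid-width, x̄ = 52.5 mm.
All pieces are centred on the centroidal y-axis, so I = ΣĪ (holes subtracted) = 5 517 422 mm⁴.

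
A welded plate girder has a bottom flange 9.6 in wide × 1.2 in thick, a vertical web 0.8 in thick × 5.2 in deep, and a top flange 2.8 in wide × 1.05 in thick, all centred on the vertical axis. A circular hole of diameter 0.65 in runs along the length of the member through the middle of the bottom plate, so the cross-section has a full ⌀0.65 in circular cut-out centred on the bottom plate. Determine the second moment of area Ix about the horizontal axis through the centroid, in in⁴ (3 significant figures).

Break the section into simple shapes (no overlaps), measuring from the bottom-left corner of the bounding box.
Bottom plate: 9.6 × 1.2, A = 11.52 in², y = 0.6 in, Ī = 1.3824 in⁴.
Web plate: 0.8 × 5.2, A = 4.16 in², y = 3.8 in, Ī = 9.3739 in⁴.
Top plate: 2.8 × 1.05, A = 2.94 in², y = 6.925 in, Ī = 0.27011 in⁴.
Hole (subtracted): ⌀0.65, A = 0.33183 in², y = 0.6 in, Ī = 0.0087624 in⁴.
Centroid: ȳ = ΣA·y / ΣA = 2.3447 in.
Transfer each piece to the horizontal axis through the centroid using Ī + A·d² with d = y − 2.3447:
  bottom plate: d = -1.7447 in → contributes +36.449 in⁴
  web plate: d = 1.4553 in → contributes +18.184 in⁴
  top plate: d = 4.5803 in → contributes +61.949 in⁴
  hole: d = -1.7447 in → contributes −1.0189 in⁴
Total I = 115.56 in⁴.

Ix ≈ 116 in⁴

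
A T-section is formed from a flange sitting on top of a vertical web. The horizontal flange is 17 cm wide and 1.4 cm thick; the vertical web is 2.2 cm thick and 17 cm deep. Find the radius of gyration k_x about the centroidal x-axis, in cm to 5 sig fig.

k_x ≈ 5.9073 cm

Treat the section as a set of non-overlapping primitives; coordinates are from the bounding-box lower-left.
Flange: 17 × 1.4, A = 23.8 cm², y = 17.7 cm, Ī = 3.887333 cm⁴.
Web: 2.2 × 17, A = 37.4 cm², y = 8.5 cm, Ī = 900.7167 cm⁴.
Centroid: ȳ = ΣA·y / ΣA = 12.07778 cm.
Transfer each piece to the centroidal x-axis using Ī + A·d² with d = y − 12.07778:
  flange: d = 5.622222 cm → contributes +756.1906 cm⁴
  web: d = -3.577778 cm → contributes +1379.455 cm⁴
Total I = 2135.646 cm⁴.
Radius of gyration: k = √(I/A) = √(2135.646 / 61.2) = 5.907298 cm.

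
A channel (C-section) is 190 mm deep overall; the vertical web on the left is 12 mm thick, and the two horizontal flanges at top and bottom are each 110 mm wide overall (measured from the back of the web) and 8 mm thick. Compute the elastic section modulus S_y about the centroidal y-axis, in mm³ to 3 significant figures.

S_y ≈ 5.02 × 10⁴ mm³

Decompose the section into non-overlapping parts with the origin at the bottom-left of its bounding rectangle.
Web: 12 × 190, A = 2 280 mm², x = 6 mm, Ī = 27 360 mm⁴.
Top flange (beyond web): 98 × 8, A = 784 mm², x = 61 mm, Ī = 627 461 mm⁴.
Bottom flange (beyond web): 98 × 8, A = 784 mm², x = 61 mm, Ī = 627 461 mm⁴.
Centroid: x̄ = ΣA·x / ΣA = 28.412 mm.
Transfer each piece to the centroidal y-axis using Ī + A·d² with d = x − 28.412:
  web: d = -22.412 mm → contributes +1 172 562 mm⁴
  top flange (beyond web): d = 32.588 mm → contributes +1 460 070 mm⁴
  bottom flange (beyond web): d = 32.588 mm → contributes +1 460 070 mm⁴
Total I = 4 092 703 mm⁴.
Extreme fibre distance c = 81.588 mm; S = I/c = 50 163 mm³.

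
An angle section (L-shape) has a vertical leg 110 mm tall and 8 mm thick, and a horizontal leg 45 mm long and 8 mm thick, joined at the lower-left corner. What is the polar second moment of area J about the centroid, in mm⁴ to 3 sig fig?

Treat the section as a set of non-overlapping primitives; coordinates are from the bounding-box lower-left.
Vertical leg: 8 × 110, A = 880 mm², y = 55 mm, Ī = 887 333 mm⁴.
Horizontal leg (remainder): 37 × 8, A = 296 mm², y = 4 mm, Ī = 1578.7 mm⁴.
Centroid: ȳ = ΣA·y / ΣA = 42.163 mm.
Transfer each piece to the centroidal x-axis using Ī + A·d² with d = y − 42.163:
  vertical leg: d = 12.837 mm → contributes +1 032 341 mm⁴
  horizontal leg (remainder): d = -38.163 mm → contributes +432 683 mm⁴
Total I = 1 465 025 mm⁴.
For the y-axis: x̄ = 9.6633 mm.
Repeating about the centroidal y-axis gives I_y = 150 595 mm⁴.
Polar second moment: J = I_x + I_y = 1 615 619 mm⁴.

J ≈ 1.62 × 10⁶ mm⁴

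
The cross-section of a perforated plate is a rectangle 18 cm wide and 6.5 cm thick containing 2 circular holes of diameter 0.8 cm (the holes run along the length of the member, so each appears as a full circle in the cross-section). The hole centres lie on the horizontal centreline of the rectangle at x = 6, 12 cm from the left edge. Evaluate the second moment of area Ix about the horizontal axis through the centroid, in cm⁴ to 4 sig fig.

Ix ≈ 411.9 cm⁴

Split into non-overlapping primitives; take the origin at the lower-left of the bounding box.
Plate: 18 × 6.5, A = 117 cm², y = 3.25 cm, Ī = 411.938 cm⁴.
Hole 1 (subtracted): ⌀0.8, A = 0.502655 cm², y = 3.25 cm, Ī = 0.0201062 cm⁴.
Hole 2 (subtracted): ⌀0.8, A = 0.502655 cm², y = 3.25 cm, Ī = 0.0201062 cm⁴.
By symmetry the centroid is at mid-height, ȳ = 3.25 cm.
All pieces are centred on the horizontal axis through the centroid, so I = ΣĪ (holes subtracted) = 411.897 cm⁴.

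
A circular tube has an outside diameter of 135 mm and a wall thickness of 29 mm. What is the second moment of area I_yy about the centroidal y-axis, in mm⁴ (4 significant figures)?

I_yy ≈ 1.458 × 10⁷ mm⁴

Split into non-overlapping primitives; take the origin at the lower-left of the bounding box.
Outer circle: ⌀135, A = 14313.9 mm², x = 67.5 mm, Ī = 16 304 406 mm⁴.
Bore (subtracted): ⌀77, A = 4656.63 mm², x = 67.5 mm, Ī = 1 725 571 mm⁴.
By symmetry the centroid is at mid-width, x̄ = 67.5 mm.
All pieces are centred on the centroidal y-axis, so I = ΣĪ (holes subtracted) = 14 578 835 mm⁴.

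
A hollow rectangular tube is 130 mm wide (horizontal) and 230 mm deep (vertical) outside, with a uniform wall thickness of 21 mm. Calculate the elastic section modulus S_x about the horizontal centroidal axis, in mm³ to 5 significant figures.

Split into non-overlapping primitives; take the origin at the lower-left of the bounding box.
Outer rectangle: 130 × 230, A = 29 900 mm², y = 115 mm, Ī = 131 809 167 mm⁴.
Inner void (subtracted): 88 × 188, A = 16 544 mm², y = 115 mm, Ī = 48 727 595 mm⁴.
By symmetry the centroid is at mid-height, ȳ = 115 mm.
All pieces are centred on the horizontal centroidal axis, so I = ΣĪ (holes subtracted) = 83 081 572 mm⁴.
Extreme fibre distance c = 115 mm; S = I/c = 722448.5 mm³.

S_x ≈ 7.2245 × 10⁵ mm³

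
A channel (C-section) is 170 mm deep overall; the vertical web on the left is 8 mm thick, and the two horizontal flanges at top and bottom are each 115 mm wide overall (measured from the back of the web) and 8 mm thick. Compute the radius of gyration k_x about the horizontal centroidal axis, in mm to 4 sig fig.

k_x ≈ 68.74 mm

Break the section into simple shapes (no overlaps), measuring from the bottom-left corner of the bounding box.
Web: 8 × 170, A = 1 360 mm², y = 85 mm, Ī = 3 275 333 mm⁴.
Top flange (beyond web): 107 × 8, A = 856 mm², y = 166 mm, Ī = 4565.33 mm⁴.
Bottom flange (beyond web): 107 × 8, A = 856 mm², y = 4 mm, Ī = 4565.33 mm⁴.
By symmetry the centroid is at mid-height, ȳ = 85 mm.
Transfer each piece to the horizontal centroidal axis using Ī + A·d² with d = y − 85:
  web: d = 0 mm → contributes +3 275 333 mm⁴
  top flange (beyond web): d = 81 mm → contributes +5 620 781 mm⁴
  bottom flange (beyond web): d = -81 mm → contributes +5 620 781 mm⁴
Total I = 14 516 896 mm⁴.
Radius of gyration: k = √(I/A) = √(14 516 896 / 3 072) = 68.7427 mm.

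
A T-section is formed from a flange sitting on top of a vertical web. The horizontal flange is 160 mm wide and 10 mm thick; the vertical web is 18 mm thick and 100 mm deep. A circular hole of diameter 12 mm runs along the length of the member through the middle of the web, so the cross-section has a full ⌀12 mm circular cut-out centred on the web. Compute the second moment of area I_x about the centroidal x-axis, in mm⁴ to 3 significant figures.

I_x ≈ 4.00 × 10⁶ mm⁴

Treat the section as a set of non-overlapping primitives; coordinates are from the bounding-box lower-left.
Flange: 160 × 10, A = 1 600 mm², y = 105 mm, Ī = 13 333 mm⁴.
Web: 18 × 100, A = 1 800 mm², y = 50 mm, Ī = 1 500 000 mm⁴.
Hole (subtracted): ⌀12, A = 113.1 mm², y = 50 mm, Ī = 1017.9 mm⁴.
Centroid: ȳ = ΣA·y / ΣA = 76.773 mm.
Transfer each piece to the centroidal x-axis using Ī + A·d² with d = y − 76.773:
  flange: d = 28.227 mm → contributes +1 288 162 mm⁴
  web: d = -26.773 mm → contributes +2 790 221 mm⁴
  hole: d = -26.773 mm → contributes −82 085 mm⁴
Total I = 3 996 298 mm⁴.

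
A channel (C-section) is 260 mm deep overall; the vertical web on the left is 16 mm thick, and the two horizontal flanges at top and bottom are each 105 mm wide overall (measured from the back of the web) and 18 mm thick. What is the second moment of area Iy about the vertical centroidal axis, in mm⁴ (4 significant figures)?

Decompose the section into non-overlapping parts with the origin at the bottom-left of its bounding rectangle.
Web: 16 × 260, A = 4 160 mm², x = 8 mm, Ī = 88746.7 mm⁴.
Top flange (beyond web): 89 × 18, A = 1 602 mm², x = 60.5 mm, Ī = 1 057 454 mm⁴.
Bottom flange (beyond web): 89 × 18, A = 1 602 mm², x = 60.5 mm, Ī = 1 057 454 mm⁴.
Centroid: x̄ = ΣA·x / ΣA = 30.8422 mm.
Transfer each piece to the vertical centroidal axis using Ī + A·d² with d = x − 30.8422:
  web: d = -22.8422 mm → contributes +2 259 295 mm⁴
  top flange (beyond web): d = 29.6578 mm → contributes +2 466 548 mm⁴
  bottom flange (beyond web): d = 29.6578 mm → contributes +2 466 548 mm⁴
Total I = 7 192 391 mm⁴.

Iy ≈ 7.192 × 10⁶ mm⁴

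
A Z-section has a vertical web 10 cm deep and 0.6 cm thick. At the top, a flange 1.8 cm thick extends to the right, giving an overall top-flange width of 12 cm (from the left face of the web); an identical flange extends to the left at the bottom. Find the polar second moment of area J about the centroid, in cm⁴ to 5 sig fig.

J ≈ 2673.0 cm⁴

Treat the section as a set of non-overlapping primitives; coordinates are from the bounding-box lower-left.
Web: 0.6 × 10, A = 6 cm², y = 5 cm, Ī = 50 cm⁴.
Top flange (beyond web): 11.4 × 1.8, A = 20.52 cm², y = 9.1 cm, Ī = 5.5404 cm⁴.
Bottom flange (beyond web): 11.4 × 1.8, A = 20.52 cm², y = 0.9 cm, Ī = 5.5404 cm⁴.
Centroid: ȳ = ΣA·y / ΣA = 5 cm.
Transfer each piece to the centroidal x-axis using Ī + A·d² with d = y − 5:
  web: d = 0 cm → contributes +50 cm⁴
  top flange (beyond web): d = 4.1 cm → contributes +350.4816 cm⁴
  bottom flange (beyond web): d = -4.1 cm → contributes +350.4816 cm⁴
Total I = 750.9632 cm⁴.
For the y-axis: x̄ = 11.7 cm.
Repeating about the centroidal y-axis gives I_y = 1922.083 cm⁴.
Polar second moment: J = I_x + I_y = 2673.046 cm⁴.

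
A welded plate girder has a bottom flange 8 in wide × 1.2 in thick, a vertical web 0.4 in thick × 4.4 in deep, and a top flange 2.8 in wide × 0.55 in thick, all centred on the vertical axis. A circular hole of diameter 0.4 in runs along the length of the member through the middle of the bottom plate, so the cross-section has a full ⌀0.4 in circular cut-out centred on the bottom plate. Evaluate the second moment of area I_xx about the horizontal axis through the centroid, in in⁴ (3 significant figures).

I_xx ≈ 47.3 in⁴

Decompose the section into non-overlapping parts with the origin at the bottom-left of its bounding rectangle.
Bottom plate: 8 × 1.2, A = 9.6 in², y = 0.6 in, Ī = 1.152 in⁴.
Web plate: 0.4 × 4.4, A = 1.76 in², y = 3.4 in, Ī = 2.8395 in⁴.
Top plate: 2.8 × 0.55, A = 1.54 in², y = 5.875 in, Ī = 0.038821 in⁴.
Hole (subtracted): ⌀0.4, A = 0.12566 in², y = 0.6 in, Ī = 0.0012566 in⁴.
Centroid: ȳ = ΣA·y / ΣA = 1.6217 in.
Transfer each piece to the horizontal axis through the centroid using Ī + A·d² with d = y − 1.6217:
  bottom plate: d = -1.0217 in → contributes +11.173 in⁴
  web plate: d = 1.7783 in → contributes +8.4052 in⁴
  top plate: d = 4.2533 in → contributes +27.898 in⁴
  hole: d = -1.0217 in → contributes −0.13243 in⁴
Total I = 47.344 in⁴.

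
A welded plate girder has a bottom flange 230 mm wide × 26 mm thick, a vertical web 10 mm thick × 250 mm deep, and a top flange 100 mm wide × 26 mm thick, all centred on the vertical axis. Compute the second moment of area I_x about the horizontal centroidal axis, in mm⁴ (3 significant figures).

I_x ≈ 1.57 × 10⁸ mm⁴

Decompose the section into non-overlapping parts with the origin at the bottom-left of its bounding rectangle.
Bottom plate: 230 × 26, A = 5 980 mm², y = 13 mm, Ī = 336 873 mm⁴.
Web plate: 10 × 250, A = 2 500 mm², y = 151 mm, Ī = 13 020 833 mm⁴.
Top plate: 100 × 26, A = 2 600 mm², y = 289 mm, Ī = 146 467 mm⁴.
Centroid: ȳ = ΣA·y / ΣA = 108.9 mm.
Transfer each piece to the horizontal centroidal axis using Ī + A·d² with d = y − 108.9:
  bottom plate: d = -95.903 mm → contributes +55 336 696 mm⁴
  web plate: d = 42.097 mm → contributes +17 451 326 mm⁴
  top plate: d = 180.1 mm → contributes +84 477 726 mm⁴
Total I = 157 265 748 mm⁴.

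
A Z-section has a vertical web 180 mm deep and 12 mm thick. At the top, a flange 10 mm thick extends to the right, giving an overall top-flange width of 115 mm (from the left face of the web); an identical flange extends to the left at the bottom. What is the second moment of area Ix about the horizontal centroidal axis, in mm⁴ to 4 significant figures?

Ix ≈ 2.073 × 10⁷ mm⁴

Split into non-overlapping primitives; take the origin at the lower-left of the bounding box.
Web: 12 × 180, A = 2 160 mm², y = 90 mm, Ī = 5 832 000 mm⁴.
Top flange (beyond web): 103 × 10, A = 1 030 mm², y = 175 mm, Ī = 8583.33 mm⁴.
Bottom flange (beyond web): 103 × 10, A = 1 030 mm², y = 5 mm, Ī = 8583.33 mm⁴.
Centroid: ȳ = ΣA·y / ΣA = 90 mm.
Transfer each piece to the horizontal centroidal axis using Ī + A·d² with d = y − 90:
  web: d = 0 mm → contributes +5 832 000 mm⁴
  top flange (beyond web): d = 85 mm → contributes +7 450 333 mm⁴
  bottom flange (beyond web): d = -85 mm → contributes +7 450 333 mm⁴
Total I = 20 732 667 mm⁴.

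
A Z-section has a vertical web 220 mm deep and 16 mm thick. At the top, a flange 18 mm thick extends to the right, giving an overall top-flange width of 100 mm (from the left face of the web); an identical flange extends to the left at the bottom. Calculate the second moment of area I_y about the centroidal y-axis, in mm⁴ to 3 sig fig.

I_y ≈ 9.41 × 10⁶ mm⁴

Break the section into simple shapes (no overlaps), measuring from the bottom-left corner of the bounding box.
Web: 16 × 220, A = 3 520 mm², x = 92 mm, Ī = 75 093 mm⁴.
Top flange (beyond web): 84 × 18, A = 1 512 mm², x = 142 mm, Ī = 889 056 mm⁴.
Bottom flange (beyond web): 84 × 18, A = 1 512 mm², x = 42 mm, Ī = 889 056 mm⁴.
Centroid: x̄ = ΣA·x / ΣA = 92 mm.
Transfer each piece to the centroidal y-axis using Ī + A·d² with d = x − 92:
  web: d = 0 mm → contributes +75 093 mm⁴
  top flange (beyond web): d = 50 mm → contributes +4 669 056 mm⁴
  bottom flange (beyond web): d = -50 mm → contributes +4 669 056 mm⁴
Total I = 9 413 205 mm⁴.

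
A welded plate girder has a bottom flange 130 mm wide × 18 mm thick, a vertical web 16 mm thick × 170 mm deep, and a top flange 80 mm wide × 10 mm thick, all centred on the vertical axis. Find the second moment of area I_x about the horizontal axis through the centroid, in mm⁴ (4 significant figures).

I_x ≈ 3.004 × 10⁷ mm⁴

Break the section into simple shapes (no overlaps), measuring from the bottom-left corner of the bounding box.
Bottom plate: 130 × 18, A = 2 340 mm², y = 9 mm, Ī = 63 180 mm⁴.
Web plate: 16 × 170, A = 2 720 mm², y = 103 mm, Ī = 6 550 667 mm⁴.
Top plate: 80 × 10, A = 800 mm², y = 193 mm, Ī = 6666.67 mm⁴.
Centroid: ȳ = ΣA·y / ΣA = 77.7509 mm.
Transfer each piece to the horizontal axis through the centroid using Ī + A·d² with d = y − 77.7509:
  bottom plate: d = -68.7509 mm → contributes +11 123 611 mm⁴
  web plate: d = 25.2491 mm → contributes +8 284 719 mm⁴
  top plate: d = 115.249 mm → contributes +10 632 559 mm⁴
Total I = 30 040 890 mm⁴.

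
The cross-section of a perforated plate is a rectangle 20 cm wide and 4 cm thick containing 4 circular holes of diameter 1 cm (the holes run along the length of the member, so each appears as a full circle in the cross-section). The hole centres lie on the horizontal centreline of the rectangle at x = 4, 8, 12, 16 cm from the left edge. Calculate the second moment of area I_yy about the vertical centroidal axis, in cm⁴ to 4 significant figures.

I_yy ≈ 2604 cm⁴

Decompose the section into non-overlapping parts with the origin at the bottom-left of its bounding rectangle.
Plate: 20 × 4, A = 80 cm², x = 10 cm, Ī = 2666.67 cm⁴.
Hole 1 (subtracted): ⌀1, A = 0.785398 cm², x = 4 cm, Ī = 0.0490874 cm⁴.
Hole 2 (subtracted): ⌀1, A = 0.785398 cm², x = 8 cm, Ī = 0.0490874 cm⁴.
Hole 3 (subtracted): ⌀1, A = 0.785398 cm², x = 12 cm, Ī = 0.0490874 cm⁴.
Hole 4 (subtracted): ⌀1, A = 0.785398 cm², x = 16 cm, Ī = 0.0490874 cm⁴.
By symmetry the centroid is at mid-width, x̄ = 10 cm.
Transfer each piece to the vertical centroidal axis using Ī + A·d² with d = x − 10:
  plate: d = 0 cm → contributes +2666.67 cm⁴
  hole 1: d = -6 cm → contributes −28.3234 cm⁴
  hole 2: d = -2 cm → contributes −3.19068 cm⁴
  hole 3: d = 2 cm → contributes −3.19068 cm⁴
  hole 4: d = 6 cm → contributes −28.3234 cm⁴
Total I = 2603.64 cm⁴.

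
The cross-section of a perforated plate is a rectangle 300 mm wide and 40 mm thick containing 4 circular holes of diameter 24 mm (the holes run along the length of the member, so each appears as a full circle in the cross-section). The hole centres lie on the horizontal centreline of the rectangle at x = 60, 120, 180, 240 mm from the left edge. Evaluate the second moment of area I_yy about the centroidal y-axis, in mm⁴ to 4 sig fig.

I_yy ≈ 8.179 × 10⁷ mm⁴

Treat the section as a set of non-overlapping primitives; coordinates are from the bounding-box lower-left.
Plate: 300 × 40, A = 12 000 mm², x = 150 mm, Ī = 90 000 000 mm⁴.
Hole 1 (subtracted): ⌀24, A = 452.389 mm², x = 60 mm, Ī = 16 286 mm⁴.
Hole 2 (subtracted): ⌀24, A = 452.389 mm², x = 120 mm, Ī = 16 286 mm⁴.
Hole 3 (subtracted): ⌀24, A = 452.389 mm², x = 180 mm, Ī = 16 286 mm⁴.
Hole 4 (subtracted): ⌀24, A = 452.389 mm², x = 240 mm, Ī = 16 286 mm⁴.
By symmetry the centroid is at mid-width, x̄ = 150 mm.
Transfer each piece to the centroidal y-axis using Ī + A·d² with d = x − 150:
  plate: d = 0 mm → contributes +90 000 000 mm⁴
  hole 1: d = -90 mm → contributes −3 680 640 mm⁴
  hole 2: d = -30 mm → contributes −423 436 mm⁴
  hole 3: d = 30 mm → contributes −423 436 mm⁴
  hole 4: d = 90 mm → contributes −3 680 640 mm⁴
Total I = 81 791 848 mm⁴.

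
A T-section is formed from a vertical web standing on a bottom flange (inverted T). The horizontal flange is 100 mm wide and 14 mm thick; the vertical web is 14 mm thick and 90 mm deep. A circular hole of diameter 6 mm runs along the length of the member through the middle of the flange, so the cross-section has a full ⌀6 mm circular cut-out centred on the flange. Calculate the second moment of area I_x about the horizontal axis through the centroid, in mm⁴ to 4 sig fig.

Decompose the section into non-overlapping parts with the origin at the bottom-left of its bounding rectangle.
Flange: 100 × 14, A = 1 400 mm², y = 7 mm, Ī = 22866.7 mm⁴.
Web: 14 × 90, A = 1 260 mm², y = 59 mm, Ī = 850 500 mm⁴.
Hole (subtracted): ⌀6, A = 28.2743 mm², y = 7 mm, Ī = 63.6173 mm⁴.
Centroid: ȳ = ΣA·y / ΣA = 31.8962 mm.
Transfer each piece to the horizontal axis through the centroid using Ī + A·d² with d = y − 31.8962:
  flange: d = -24.8962 mm → contributes +890 617 mm⁴
  web: d = 27.1038 mm → contributes +1 776 115 mm⁴
  hole: d = -24.8962 mm → contributes −17588.7 mm⁴
Total I = 2 649 143 mm⁴.

I_x ≈ 2.649 × 10⁶ mm⁴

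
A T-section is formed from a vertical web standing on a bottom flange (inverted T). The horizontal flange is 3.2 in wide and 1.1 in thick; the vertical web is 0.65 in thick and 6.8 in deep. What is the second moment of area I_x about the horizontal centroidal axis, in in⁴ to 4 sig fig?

I_x ≈ 47.96 in⁴

Split into non-overlapping primitives; take the origin at the lower-left of the bounding box.
Flange: 3.2 × 1.1, A = 3.52 in², y = 0.55 in, Ī = 0.354933 in⁴.
Web: 0.65 × 6.8, A = 4.42 in², y = 4.5 in, Ī = 17.0317 in⁴.
Centroid: ȳ = ΣA·y / ΣA = 2.74887 in.
Transfer each piece to the horizontal centroidal axis using Ī + A·d² with d = y − 2.74887:
  flange: d = -2.19887 in → contributes +17.3742 in⁴
  web: d = 1.75113 in → contributes +30.5855 in⁴
Total I = 47.9597 in⁴.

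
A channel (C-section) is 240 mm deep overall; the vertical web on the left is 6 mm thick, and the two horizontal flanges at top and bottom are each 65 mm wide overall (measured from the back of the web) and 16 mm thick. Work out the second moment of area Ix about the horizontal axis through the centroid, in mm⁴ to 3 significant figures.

Decompose the section into non-overlapping parts with the origin at the bottom-left of its bounding rectangle.
Web: 6 × 240, A = 1 440 mm², y = 120 mm, Ī = 6 912 000 mm⁴.
Top flange (beyond web): 59 × 16, A = 944 mm², y = 232 mm, Ī = 20 139 mm⁴.
Bottom flange (beyond web): 59 × 16, A = 944 mm², y = 8 mm, Ī = 20 139 mm⁴.
By symmetry the centroid is at mid-height, ȳ = 120 mm.
Transfer each piece to the horizontal axis through the centroid using Ī + A·d² with d = y − 120:
  web: d = 0 mm → contributes +6 912 000 mm⁴
  top flange (beyond web): d = 112 mm → contributes +11 861 675 mm⁴
  bottom flange (beyond web): d = -112 mm → contributes +11 861 675 mm⁴
Total I = 30 635 349 mm⁴.

Ix ≈ 3.06 × 10⁷ mm⁴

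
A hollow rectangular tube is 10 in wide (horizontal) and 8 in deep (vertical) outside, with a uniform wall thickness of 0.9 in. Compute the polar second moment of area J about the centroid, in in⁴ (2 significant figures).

Treat the section as a set of non-overlapping primitives; coordinates are from the bounding-box lower-left.
Outer rectangle: 10 × 8, A = 80 in², y = 4 in, Ī = 426.7 in⁴.
Inner void (subtracted): 8.2 × 6.2, A = 50.84 in², y = 4 in, Ī = 162.9 in⁴.
By symmetry the centroid is at mid-height, ȳ = 4 in.
All pieces are centred on the centroidal x-axis, so I = ΣĪ (holes subtracted) = 263.8 in⁴.
Repeating about the centroidal y-axis gives I_y = 381.8 in⁴.
Polar second moment: J = I_x + I_y = 645.6 in⁴.

J ≈ 650 in⁴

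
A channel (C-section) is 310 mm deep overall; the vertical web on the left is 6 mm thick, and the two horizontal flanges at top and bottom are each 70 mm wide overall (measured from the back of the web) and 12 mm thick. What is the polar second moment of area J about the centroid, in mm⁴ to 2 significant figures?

Break the section into simple shapes (no overlaps), measuring from the bottom-left corner of the bounding box.
Web: 6 × 310, A = 1 860 mm², y = 155 mm, Ī = 14 895 500 mm⁴.
Top flange (beyond web): 64 × 12, A = 768 mm², y = 304 mm, Ī = 9 216 mm⁴.
Bottom flange (beyond web): 64 × 12, A = 768 mm², y = 6 mm, Ī = 9 216 mm⁴.
By symmetry the centroid is at mid-height, ȳ = 155 mm.
Transfer each piece to the centroidal x-axis using Ī + A·d² with d = y − 155:
  web: d = 0 mm → contributes +14 895 500 mm⁴
  top flange (beyond web): d = 149 mm → contributes +17 059 584 mm⁴
  bottom flange (beyond web): d = -149 mm → contributes +17 059 584 mm⁴
Total I = 49 014 668 mm⁴.
For the y-axis: x̄ = 18.83 mm.
Repeating about the centroidal y-axis gives I_y = 1 560 426 mm⁴.
Polar second moment: J = I_x + I_y = 50 575 094 mm⁴.

J ≈ 5.1 × 10⁷ mm⁴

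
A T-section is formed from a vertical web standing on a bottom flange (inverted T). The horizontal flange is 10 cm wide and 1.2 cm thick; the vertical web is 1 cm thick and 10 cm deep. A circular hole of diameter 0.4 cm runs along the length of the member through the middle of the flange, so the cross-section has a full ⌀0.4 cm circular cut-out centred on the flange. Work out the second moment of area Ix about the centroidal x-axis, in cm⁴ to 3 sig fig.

Ix ≈ 255 cm⁴

Decompose the section into non-overlapping parts with the origin at the bottom-left of its bounding rectangle.
Flange: 10 × 1.2, A = 12 cm², y = 0.6 cm, Ī = 1.44 cm⁴.
Web: 1 × 10, A = 10 cm², y = 6.2 cm, Ī = 83.333 cm⁴.
Hole (subtracted): ⌀0.4, A = 0.12566 cm², y = 0.6 cm, Ī = 0.0012566 cm⁴.
Centroid: ȳ = ΣA·y / ΣA = 3.1601 cm.
Transfer each piece to the centroidal x-axis using Ī + A·d² with d = y − 3.1601:
  flange: d = -2.5601 cm → contributes +80.088 cm⁴
  web: d = 3.0399 cm → contributes +175.74 cm⁴
  hole: d = -2.5601 cm → contributes −0.82486 cm⁴
Total I = 255.01 cm⁴.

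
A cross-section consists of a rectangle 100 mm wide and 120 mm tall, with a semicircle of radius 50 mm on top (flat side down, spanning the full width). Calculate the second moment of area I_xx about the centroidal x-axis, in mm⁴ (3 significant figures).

Decompose the section into non-overlapping parts with the origin at the bottom-left of its bounding rectangle.
Rectangular body: 100 × 120, A = 12 000 mm², y = 60 mm, Ī = 14 400 000 mm⁴.
Semicircular cap: semicircle r = 50, A = 3 927 mm², y = 141.22 mm, Ī = 685 981 mm⁴.
Centroid: ȳ = ΣA·y / ΣA = 80.026 mm.
Transfer each piece to the centroidal x-axis using Ī + A·d² with d = y − 80.026:
  rectangular body: d = -20.026 mm → contributes +19 212 454 mm⁴
  semicircular cap: d = 61.195 mm → contributes +15 391 757 mm⁴
Total I = 34 604 211 mm⁴.

I_xx ≈ 3.46 × 10⁷ mm⁴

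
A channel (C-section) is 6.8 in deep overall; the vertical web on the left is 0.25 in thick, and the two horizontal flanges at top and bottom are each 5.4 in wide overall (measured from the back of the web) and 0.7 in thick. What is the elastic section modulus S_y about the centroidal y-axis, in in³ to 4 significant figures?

Treat the section as a set of non-overlapping primitives; coordinates are from the bounding-box lower-left.
Web: 0.25 × 6.8, A = 1.7 in², x = 0.125 in, Ī = 0.00885417 in⁴.
Top flange (beyond web): 5.15 × 0.7, A = 3.605 in², x = 2.825 in, Ī = 7.9678 in⁴.
Bottom flange (beyond web): 5.15 × 0.7, A = 3.605 in², x = 2.825 in, Ī = 7.9678 in⁴.
Centroid: x̄ = ΣA·x / ΣA = 2.30985 in.
Transfer each piece to the centroidal y-axis using Ī + A·d² with d = x − 2.30985:
  web: d = -2.18485 in → contributes +8.12391 in⁴
  top flange (beyond web): d = 0.515152 in → contributes +8.9245 in⁴
  bottom flange (beyond web): d = 0.515152 in → contributes +8.9245 in⁴
Total I = 25.9729 in⁴.
Extreme fibre distance c = 3.09015 in; S = I/c = 8.40506 in³.

S_y ≈ 8.405 in³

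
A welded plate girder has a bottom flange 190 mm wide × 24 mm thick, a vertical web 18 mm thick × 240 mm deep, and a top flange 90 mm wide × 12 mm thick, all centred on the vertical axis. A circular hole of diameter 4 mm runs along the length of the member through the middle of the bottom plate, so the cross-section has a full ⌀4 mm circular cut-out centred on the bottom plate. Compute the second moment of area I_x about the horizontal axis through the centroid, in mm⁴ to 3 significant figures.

I_x ≈ 9.57 × 10⁷ mm⁴

Split into non-overlapping primitives; take the origin at the lower-left of the bounding box.
Bottom plate: 190 × 24, A = 4 560 mm², y = 12 mm, Ī = 218 880 mm⁴.
Web plate: 18 × 240, A = 4 320 mm², y = 144 mm, Ī = 20 736 000 mm⁴.
Top plate: 90 × 12, A = 1 080 mm², y = 270 mm, Ī = 12 960 mm⁴.
Hole (subtracted): ⌀4, A = 12.566 mm², y = 12 mm, Ī = 12.566 mm⁴.
Centroid: ȳ = ΣA·y / ΣA = 97.337 mm.
Transfer each piece to the horizontal axis through the centroid using Ī + A·d² with d = y − 97.337:
  bottom plate: d = -85.337 mm → contributes +33 426 316 mm⁴
  web plate: d = 46.663 mm → contributes +30 142 690 mm⁴
  top plate: d = 172.66 mm → contributes +32 210 628 mm⁴
  hole: d = -85.337 mm → contributes −91 525 mm⁴
Total I = 95 688 108 mm⁴.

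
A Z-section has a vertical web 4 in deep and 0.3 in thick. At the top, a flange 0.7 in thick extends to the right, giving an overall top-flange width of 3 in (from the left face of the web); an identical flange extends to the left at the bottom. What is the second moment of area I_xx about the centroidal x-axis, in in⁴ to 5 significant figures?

I_xx ≈ 12.045 in⁴

Split into non-overlapping primitives; take the origin at the lower-left of the bounding box.
Web: 0.3 × 4, A = 1.2 in², y = 2 in, Ī = 1.6 in⁴.
Top flange (beyond web): 2.7 × 0.7, A = 1.89 in², y = 3.65 in, Ī = 0.077175 in⁴.
Bottom flange (beyond web): 2.7 × 0.7, A = 1.89 in², y = 0.35 in, Ī = 0.077175 in⁴.
Centroid: ȳ = ΣA·y / ΣA = 2 in.
Transfer each piece to the centroidal x-axis using Ī + A·d² with d = y − 2:
  web: d = 0 in → contributes +1.6 in⁴
  top flange (beyond web): d = 1.65 in → contributes +5.2227 in⁴
  bottom flange (beyond web): d = -1.65 in → contributes +5.2227 in⁴
Total I = 12.0454 in⁴.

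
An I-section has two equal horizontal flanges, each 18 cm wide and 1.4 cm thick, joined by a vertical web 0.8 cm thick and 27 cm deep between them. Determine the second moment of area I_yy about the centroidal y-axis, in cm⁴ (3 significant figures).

Break the section into simple shapes (no overlaps), measuring from the bottom-left corner of the bounding box.
Bottom flange: 18 × 1.4, A = 25.2 cm², x = 9 cm, Ī = 680.4 cm⁴.
Web: 0.8 × 27, A = 21.6 cm², x = 9 cm, Ī = 1.152 cm⁴.
Top flange: 18 × 1.4, A = 25.2 cm², x = 9 cm, Ī = 680.4 cm⁴.
By symmetry the centroid is at mid-width, x̄ = 9 cm.
All pieces are centred on the centroidal y-axis, so I = ΣĪ = 1 362 cm⁴.

I_yy ≈ 1360 cm⁴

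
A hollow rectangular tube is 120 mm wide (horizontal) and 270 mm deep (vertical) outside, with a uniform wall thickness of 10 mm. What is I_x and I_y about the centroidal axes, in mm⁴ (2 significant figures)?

I_x ≈ 6.7 × 10⁷ mm⁴, I_y ≈ 1.8 × 10⁷ mm⁴

Treat the section as a set of non-overlapping primitives; coordinates are from the bounding-box lower-left.
Outer rectangle: 120 × 270, A = 32 400 mm², y = 135 mm, Ī = 196 830 000 mm⁴.
Inner void (subtracted): 100 × 250, A = 25 000 mm², y = 135 mm, Ī = 130 208 333 mm⁴.
By symmetry the centroid is at mid-height, ȳ = 135 mm.
All pieces are centred on the centroidal x-axis, so I = ΣĪ (holes subtracted) = 66 621 667 mm⁴.
Repeating about the centroidal y-axis gives I_y = 18 046 667 mm⁴.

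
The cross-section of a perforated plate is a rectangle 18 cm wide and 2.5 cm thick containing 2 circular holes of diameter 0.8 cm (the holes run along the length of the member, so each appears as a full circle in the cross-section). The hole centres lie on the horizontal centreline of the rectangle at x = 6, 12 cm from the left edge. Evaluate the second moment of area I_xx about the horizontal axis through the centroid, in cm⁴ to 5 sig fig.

I_xx ≈ 23.397 cm⁴

Treat the section as a set of non-overlapping primitives; coordinates are from the bounding-box lower-left.
Plate: 18 × 2.5, A = 45 cm², y = 1.25 cm, Ī = 23.4375 cm⁴.
Hole 1 (subtracted): ⌀0.8, A = 0.5026548 cm², y = 1.25 cm, Ī = 0.02010619 cm⁴.
Hole 2 (subtracted): ⌀0.8, A = 0.5026548 cm², y = 1.25 cm, Ī = 0.02010619 cm⁴.
By symmetry the centroid is at mid-height, ȳ = 1.25 cm.
All pieces are centred on the horizontal axis through the centroid, so I = ΣĪ (holes subtracted) = 23.39729 cm⁴.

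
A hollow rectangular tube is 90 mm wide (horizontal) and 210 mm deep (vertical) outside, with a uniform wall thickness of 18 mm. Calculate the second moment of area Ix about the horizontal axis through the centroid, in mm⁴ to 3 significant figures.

Split into non-overlapping primitives; take the origin at the lower-left of the bounding box.
Outer rectangle: 90 × 210, A = 18 900 mm², y = 105 mm, Ī = 69 457 500 mm⁴.
Inner void (subtracted): 54 × 174, A = 9 396 mm², y = 105 mm, Ī = 23 706 108 mm⁴.
By symmetry the centroid is at mid-height, ȳ = 105 mm.
All pieces are centred on the horizontal axis through the centroid, so I = ΣĪ (holes subtracted) = 45 751 392 mm⁴.

Ix ≈ 4.58 × 10⁷ mm⁴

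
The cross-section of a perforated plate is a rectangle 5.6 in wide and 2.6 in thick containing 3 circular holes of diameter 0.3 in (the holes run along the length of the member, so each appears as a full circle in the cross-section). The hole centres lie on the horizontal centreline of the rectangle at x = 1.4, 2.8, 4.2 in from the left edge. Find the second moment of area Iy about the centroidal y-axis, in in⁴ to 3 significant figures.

Iy ≈ 37.8 in⁴

Break the section into simple shapes (no overlaps), measuring from the bottom-left corner of the bounding box.
Plate: 5.6 × 2.6, A = 14.56 in², x = 2.8 in, Ī = 38.05 in⁴.
Hole 1 (subtracted): ⌀0.3, A = 0.070686 in², x = 1.4 in, Ī = 0.00039761 in⁴.
Hole 2 (subtracted): ⌀0.3, A = 0.070686 in², x = 2.8 in, Ī = 0.00039761 in⁴.
Hole 3 (subtracted): ⌀0.3, A = 0.070686 in², x = 4.2 in, Ī = 0.00039761 in⁴.
By symmetry the centroid is at mid-width, x̄ = 2.8 in.
Transfer each piece to the centroidal y-axis using Ī + A·d² with d = x − 2.8:
  plate: d = 0 in → contributes +38.05 in⁴
  hole 1: d = -1.4 in → contributes −0.13894 in⁴
  hole 2: d = 0 in → contributes −0.00039761 in⁴
  hole 3: d = 1.4 in → contributes −0.13894 in⁴
Total I = 37.772 in⁴.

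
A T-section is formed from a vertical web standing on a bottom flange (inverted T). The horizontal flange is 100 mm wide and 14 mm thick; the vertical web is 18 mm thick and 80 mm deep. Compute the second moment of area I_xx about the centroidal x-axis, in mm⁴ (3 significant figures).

Split into non-overlapping primitives; take the origin at the lower-left of the bounding box.
Flange: 100 × 14, A = 1 400 mm², y = 7 mm, Ī = 22 867 mm⁴.
Web: 18 × 80, A = 1 440 mm², y = 54 mm, Ī = 768 000 mm⁴.
Centroid: ȳ = ΣA·y / ΣA = 30.831 mm.
Transfer each piece to the centroidal x-axis using Ī + A·d² with d = y − 30.831:
  flange: d = -23.831 mm → contributes +817 949 mm⁴
  web: d = 23.169 mm → contributes +1 540 997 mm⁴
Total I = 2 358 946 mm⁴.

I_xx ≈ 2.36 × 10⁶ mm⁴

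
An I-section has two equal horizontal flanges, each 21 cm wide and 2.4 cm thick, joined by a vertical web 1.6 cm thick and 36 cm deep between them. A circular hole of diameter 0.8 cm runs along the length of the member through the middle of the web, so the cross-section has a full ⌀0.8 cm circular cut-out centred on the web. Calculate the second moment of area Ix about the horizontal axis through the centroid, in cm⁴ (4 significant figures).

Decompose the section into non-overlapping parts with the origin at the bottom-left of its bounding rectangle.
Bottom flange: 21 × 2.4, A = 50.4 cm², y = 1.2 cm, Ī = 24.192 cm⁴.
Web: 1.6 × 36, A = 57.6 cm², y = 20.4 cm, Ī = 6220.8 cm⁴.
Top flange: 21 × 2.4, A = 50.4 cm², y = 39.6 cm, Ī = 24.192 cm⁴.
Hole (subtracted): ⌀0.8, A = 0.502655 cm², y = 20.4 cm, Ī = 0.0201062 cm⁴.
By symmetry the centroid is at mid-height, ȳ = 20.4 cm.
Transfer each piece to the horizontal axis through the centroid using Ī + A·d² with d = y − 20.4:
  bottom flange: d = -19.2 cm → contributes +18603.6 cm⁴
  web: d = 0 cm → contributes +6220.8 cm⁴
  top flange: d = 19.2 cm → contributes +18603.6 cm⁴
  hole: d = 0 cm → contributes −0.0201062 cm⁴
Total I = 43428.1 cm⁴.

Ix ≈ 4.343 × 10⁴ cm⁴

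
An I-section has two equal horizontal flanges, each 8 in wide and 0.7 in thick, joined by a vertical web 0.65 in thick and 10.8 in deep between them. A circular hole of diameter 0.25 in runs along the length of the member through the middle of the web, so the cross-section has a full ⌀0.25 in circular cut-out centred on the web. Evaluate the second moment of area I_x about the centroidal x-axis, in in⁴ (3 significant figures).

I_x ≈ 439 in⁴

Treat the section as a set of non-overlapping primitives; coordinates are from the bounding-box lower-left.
Bottom flange: 8 × 0.7, A = 5.6 in², y = 0.35 in, Ī = 0.22867 in⁴.
Web: 0.65 × 10.8, A = 7.02 in², y = 6.1 in, Ī = 68.234 in⁴.
Top flange: 8 × 0.7, A = 5.6 in², y = 11.85 in, Ī = 0.22867 in⁴.
Hole (subtracted): ⌀0.25, A = 0.049087 in², y = 6.1 in, Ī = 0.00019175 in⁴.
By symmetry the centroid is at mid-height, ȳ = 6.1 in.
Transfer each piece to the centroidal x-axis using Ī + A·d² with d = y − 6.1:
  bottom flange: d = -5.75 in → contributes +185.38 in⁴
  web: d = 0 in → contributes +68.234 in⁴
  top flange: d = 5.75 in → contributes +185.38 in⁴
  hole: d = 0 in → contributes −0.00019175 in⁴
Total I = 438.99 in⁴.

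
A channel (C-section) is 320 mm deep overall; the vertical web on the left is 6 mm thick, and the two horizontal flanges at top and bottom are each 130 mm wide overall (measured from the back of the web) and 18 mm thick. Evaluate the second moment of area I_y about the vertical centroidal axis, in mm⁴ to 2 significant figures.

I_y ≈ 1.1 × 10⁷ mm⁴

Split into non-overlapping primitives; take the origin at the lower-left of the bounding box.
Web: 6 × 320, A = 1 920 mm², x = 3 mm, Ī = 5 760 mm⁴.
Top flange (beyond web): 124 × 18, A = 2 232 mm², x = 68 mm, Ī = 2 859 936 mm⁴.
Bottom flange (beyond web): 124 × 18, A = 2 232 mm², x = 68 mm, Ī = 2 859 936 mm⁴.
Centroid: x̄ = ΣA·x / ΣA = 48.45 mm.
Transfer each piece to the vertical centroidal axis using Ī + A·d² with d = x − 48.45:
  web: d = -45.45 mm → contributes +3 972 106 mm⁴
  top flange (beyond web): d = 19.55 mm → contributes +3 712 914 mm⁴
  bottom flange (beyond web): d = 19.55 mm → contributes +3 712 914 mm⁴
Total I = 11 397 933 mm⁴.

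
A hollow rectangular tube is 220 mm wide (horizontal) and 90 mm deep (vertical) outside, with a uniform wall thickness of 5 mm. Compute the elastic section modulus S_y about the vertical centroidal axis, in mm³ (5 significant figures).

Break the section into simple shapes (no overlaps), measuring from the bottom-left corner of the bounding box.
Outer rectangle: 220 × 90, A = 19 800 mm², x = 110 mm, Ī = 79 860 000 mm⁴.
Inner void (subtracted): 210 × 80, A = 16 800 mm², x = 110 mm, Ī = 61 740 000 mm⁴.
By symmetry the centroid is at mid-width, x̄ = 110 mm.
All pieces are centred on the vertical centroidal axis, so I = ΣĪ (holes subtracted) = 18 120 000 mm⁴.
Extreme fibre distance c = 110 mm; S = I/c = 164727.3 mm³.

S_y ≈ 1.6473 × 10⁵ mm³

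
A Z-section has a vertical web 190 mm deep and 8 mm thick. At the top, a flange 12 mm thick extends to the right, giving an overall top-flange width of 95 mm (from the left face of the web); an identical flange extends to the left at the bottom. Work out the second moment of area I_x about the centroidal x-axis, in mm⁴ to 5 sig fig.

Treat the section as a set of non-overlapping primitives; coordinates are from the bounding-box lower-left.
Web: 8 × 190, A = 1 520 mm², y = 95 mm, Ī = 4 572 667 mm⁴.
Top flange (beyond web): 87 × 12, A = 1 044 mm², y = 184 mm, Ī = 12 528 mm⁴.
Bottom flange (beyond web): 87 × 12, A = 1 044 mm², y = 6 mm, Ī = 12 528 mm⁴.
Centroid: ȳ = ΣA·y / ΣA = 95 mm.
Transfer each piece to the centroidal x-axis using Ī + A·d² with d = y − 95:
  web: d = 0 mm → contributes +4 572 667 mm⁴
  top flange (beyond web): d = 89 mm → contributes +8 282 052 mm⁴
  bottom flange (beyond web): d = -89 mm → contributes +8 282 052 mm⁴
Total I = 21 136 771 mm⁴.

I_x ≈ 2.1137 × 10⁷ mm⁴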